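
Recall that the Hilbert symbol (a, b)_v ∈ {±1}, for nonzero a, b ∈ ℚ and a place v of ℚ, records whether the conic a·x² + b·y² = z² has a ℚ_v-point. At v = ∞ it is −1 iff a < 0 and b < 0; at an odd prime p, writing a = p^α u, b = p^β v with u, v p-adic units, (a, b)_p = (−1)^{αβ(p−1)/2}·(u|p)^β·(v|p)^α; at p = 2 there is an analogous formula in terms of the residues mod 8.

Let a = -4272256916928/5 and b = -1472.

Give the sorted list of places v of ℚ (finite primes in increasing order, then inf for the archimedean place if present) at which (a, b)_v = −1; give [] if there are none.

(a, b) ≡ (-1430715, -23) mod (ℚ^×)²; places V = {2, 3, 5, 7, 11, 13, 23, 29, ∞}.
(a,b)_3: α=3, u≡2; β=0, v≡1 (mod 3); (2|3)=-1, (1|3)=+1; sign (−1)^0·-1^0·+1^3 = +1.
(a,b)_2: α=6, β=6; u≡5, v≡1 (mod 8); ε(u)ε(v)=0·0, αω(v)=6·0, βω(u)=6·1; sum ≡ 0  ⇒  +1.
(a,b)_7: α=2, u≡2; β=0, v≡5 (mod 7); (2|7)=+1, (5|7)=-1; sign (−1)^0·+1^0·-1^2 = +1.
(a,b)_11: α=1, u≡8; β=0, v≡2 (mod 11); (8|11)=-1, (2|11)=-1; sign (−1)^0·-1^0·-1^1 = -1.
(a,b)_5: α=-1, u≡2; β=0, v≡3 (mod 5); (2|5)=-1, (3|5)=-1; sign (−1)^0·-1^0·-1^-1 = -1.
(a,b)_13: α=1, u≡12; β=0, v≡10 (mod 13); (12|13)=+1, (10|13)=+1; sign (−1)^0·+1^0·+1^1 = +1.
(a,b)_∞: sgn(-1430715)=−, sgn(-23)=−, so -1.
(a,b)_29: α=1, u≡1; β=0, v≡7 (mod 29); (1|29)=+1, (7|29)=+1; sign (−1)^0·+1^0·+1^1 = +1.
(a,b)_23: α=3, u≡15; β=1, v≡5 (mod 23); (15|23)=-1, (5|23)=-1; sign (−1)^1·-1^1·-1^3 = -1.
Ram(-1430715, -23) = {5, 11, 23, ∞}; no ℚ_5-point on the conic.

[5, 11, 23, inf]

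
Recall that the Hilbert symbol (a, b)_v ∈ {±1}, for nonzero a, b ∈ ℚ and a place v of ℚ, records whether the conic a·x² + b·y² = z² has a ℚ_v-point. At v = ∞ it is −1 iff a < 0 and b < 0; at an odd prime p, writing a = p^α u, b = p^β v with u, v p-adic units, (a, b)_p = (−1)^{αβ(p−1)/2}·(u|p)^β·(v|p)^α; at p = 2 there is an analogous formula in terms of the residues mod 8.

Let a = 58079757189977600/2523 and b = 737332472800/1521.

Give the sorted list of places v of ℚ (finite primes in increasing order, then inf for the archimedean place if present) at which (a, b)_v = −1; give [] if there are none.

Mod squares: a ≡ 1122, b ≡ 238. Check v ∈ {∞, 2, 3, 5, 7, 11, 13, 17, 23, 29}.
v=7: a=7^4·(≡2), b=7^1·(≡6) mod 7; (2|7)=+1, (6|7)=-1; (−1)^{4·1·3}·(+1)^1·(-1)^4 = +1.
v=3: a=3^-1·(≡2), b=3^-2·(≡1) mod 3; (2|3)=-1, (1|3)=+1; (−1)^{-1·-2·1}·(-1)^-2·(+1)^-1 = +1.
v=11: a=11^3·(≡3), b=11^4·(≡2) mod 11; (3|11)=+1, (2|11)=-1; (−1)^{3·4·5}·(+1)^4·(-1)^3 = -1.
v=23: a=23^0·(≡6), b=23^2·(≡13) mod 23; (6|23)=+1, (13|23)=+1; (−1)^{0·2·11}·(+1)^2·(+1)^0 = +1.
v=17: a=17^5·(≡2), b=17^1·(≡7) mod 17; (2|17)=+1, (7|17)=-1; (−1)^{5·1·8}·(+1)^1·(-1)^5 = -1.
v=2: v_2(a)=9, v_2(b)=5; units ≡ 1, 7 (mod 8); ε·ε+αω+βω = 0·1+9·0+5·0 ≡ 0  ⇒  (a,b)_2 = +1.
v=13: a=13^0·(≡12), b=13^-2·(≡3) mod 13; (12|13)=+1, (3|13)=+1; (−1)^{0·-2·6}·(+1)^-2·(+1)^0 = +1.
v=29: a=29^-2·(≡20), b=29^0·(≡24) mod 29; (20|29)=+1, (24|29)=+1; (−1)^{-2·0·14}·(+1)^0·(+1)^-2 = +1.
v=∞: 1122 > 0 and 238 > 0  ⇒  (a,b)_∞ = +1.
v=5: a=5^2·(≡3), b=5^2·(≡2) mod 5; (3|5)=-1, (2|5)=-1; (−1)^{2·2·2}·(-1)^2·(-1)^2 = +1.
(1122, 238 / ℚ) ramifies at {11, 17}: a division algebra.

[11, 17]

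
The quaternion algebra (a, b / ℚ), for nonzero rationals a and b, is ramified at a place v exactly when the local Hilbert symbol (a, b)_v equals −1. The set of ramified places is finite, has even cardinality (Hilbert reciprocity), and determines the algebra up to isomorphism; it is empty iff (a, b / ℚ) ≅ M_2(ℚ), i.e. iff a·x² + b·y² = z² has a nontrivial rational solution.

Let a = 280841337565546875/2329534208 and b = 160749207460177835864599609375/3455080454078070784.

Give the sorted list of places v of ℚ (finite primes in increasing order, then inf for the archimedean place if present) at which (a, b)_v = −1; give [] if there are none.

[2, 29]

Mod squares: a ≡ 4485, b ≡ 1647490. Check v ∈ {∞, 2, 3, 5, 7, 11, 13, 17, 19, 23, 29, 37}.
v=29: a=29^4·(≡11), b=29^7·(≡5) mod 29; (11|29)=-1, (5|29)=+1; (−1)^{4·7·14}·(-1)^7·(+1)^4 = -1.
v=13: a=13^1·(≡11), b=13^1·(≡7) mod 13; (11|13)=-1, (7|13)=-1; (−1)^{1·1·6}·(-1)^1·(-1)^1 = +1.
v=37: a=37^-2·(≡20), b=37^-4·(≡33) mod 37; (20|37)=-1, (33|37)=+1; (−1)^{-2·-4·18}·(-1)^-4·(+1)^-2 = +1.
v=7: a=7^0·(≡5), b=7^2·(≡3) mod 7; (5|7)=-1, (3|7)=-1; (−1)^{0·2·3}·(-1)^2·(-1)^0 = +1.
v=5: a=5^7·(≡3), b=5^11·(≡3) mod 5; (3|5)=-1, (3|5)=-1; (−1)^{7·11·2}·(-1)^11·(-1)^7 = +1.
v=11: a=11^0·(≡7), b=11^2·(≡3) mod 11; (7|11)=-1, (3|11)=+1; (−1)^{0·2·5}·(-1)^2·(+1)^0 = +1.
v=19: a=19^4·(≡7), b=19^5·(≡8) mod 19; (7|19)=+1, (8|19)=-1; (−1)^{4·5·9}·(+1)^5·(-1)^4 = +1.
v=∞: 4485 > 0 and 1647490 > 0  ⇒  (a,b)_∞ = +1.
v=2: v_2(a)=-8, v_2(b)=-19; units ≡ 5, 1 (mod 8); ε·ε+αω+βω = 0·0+-8·0+-19·1 ≡ 1  ⇒  (a,b)_2 = -1.
v=23: a=23^-1·(≡11), b=23^-3·(≡13) mod 23; (11|23)=-1, (13|23)=+1; (−1)^{-1·-3·11}·(-1)^-3·(+1)^-1 = +1.
v=17: a=17^-2·(≡10), b=17^-2·(≡5) mod 17; (10|17)=-1, (5|17)=-1; (−1)^{-2·-2·8}·(-1)^-2·(-1)^-2 = +1.
v=3: a=3^1·(≡1), b=3^0·(≡1) mod 3; (1|3)=+1, (1|3)=+1; (−1)^{1·0·1}·(+1)^0·(+1)^1 = +1.
Ram(4485, 1647490) = {2, 29}; no ℚ_2-point on the conic.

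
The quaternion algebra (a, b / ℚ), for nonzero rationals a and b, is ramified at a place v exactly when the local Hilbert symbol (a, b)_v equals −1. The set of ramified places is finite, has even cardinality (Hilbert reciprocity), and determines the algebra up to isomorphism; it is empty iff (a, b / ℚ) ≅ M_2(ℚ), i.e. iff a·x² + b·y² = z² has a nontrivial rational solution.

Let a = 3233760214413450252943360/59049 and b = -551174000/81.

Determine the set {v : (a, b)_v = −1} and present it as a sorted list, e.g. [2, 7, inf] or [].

(a, b) ≡ (2598785410, -1377935) mod (ℚ^×)²; places V = {2, 3, 5, 13, 17, 23, 29, 41, 43, ∞}.
(a,b)_29: α=3, u≡4; β=1, v≡16 (mod 29); (4|29)=+1, (16|29)=+1; sign (−1)^0·+1^1·+1^3 = +1.
(a,b)_43: α=3, u≡19; β=1, v≡26 (mod 43); (19|43)=-1, (26|43)=-1; sign (−1)^1·-1^1·-1^3 = -1.
(a,b)_41: α=1, u≡22; β=0, v≡12 (mod 41); (22|41)=-1, (12|41)=-1; sign (−1)^0·-1^0·-1^1 = -1.
(a,b)_5: α=1, u≡3; β=3, v≡3 (mod 5); (3|5)=-1, (3|5)=-1; sign (−1)^0·-1^3·-1^1 = +1.
(a,b)_23: α=1, u≡19; β=0, v≡2 (mod 23); (19|23)=-1, (2|23)=+1; sign (−1)^0·-1^0·+1^1 = +1.
(a,b)_13: α=3, u≡11; β=1, v≡6 (mod 13); (11|13)=-1, (6|13)=-1; sign (−1)^0·-1^1·-1^3 = +1.
(a,b)_∞: sgn(2598785410)=+, sgn(-1377935)=−, so +1.
(a,b)_3: α=-10, u≡1; β=-4, v≡1 (mod 3); (1|3)=+1, (1|3)=+1; sign (−1)^0·+1^-4·+1^-10 = +1.
(a,b)_2: α=15, β=4; u≡1, v≡1 (mod 8); ε(u)ε(v)=0·0, αω(v)=15·0, βω(u)=4·0; sum ≡ 0  ⇒  +1.
(a,b)_17: α=3, u≡1; β=1, v≡2 (mod 17); (1|17)=+1, (2|17)=+1; sign (−1)^0·+1^1·+1^3 = +1.
|Ram(2598785410, -1377935)| = 2, even; anisotropic at {41, 43}.

[41, 43]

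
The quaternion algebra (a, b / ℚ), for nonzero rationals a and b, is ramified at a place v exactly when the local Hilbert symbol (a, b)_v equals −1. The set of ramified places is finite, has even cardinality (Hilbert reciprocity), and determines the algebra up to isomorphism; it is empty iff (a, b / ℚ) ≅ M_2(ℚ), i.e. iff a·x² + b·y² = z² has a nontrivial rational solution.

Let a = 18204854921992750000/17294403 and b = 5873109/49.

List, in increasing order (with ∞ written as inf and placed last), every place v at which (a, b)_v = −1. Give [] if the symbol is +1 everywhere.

Mod squares: a ≡ 57, b ≡ 16269. Check v ∈ {∞, 2, 3, 5, 7, 11, 17, 19, 29}.
v=19: a=19^5·(≡18), b=19^2·(≡16) mod 19; (18|19)=-1, (16|19)=+1; (−1)^{5·2·9}·(-1)^2·(+1)^5 = +1.
v=7: a=7^-8·(≡1), b=7^-2·(≡4) mod 7; (1|7)=+1, (4|7)=+1; (−1)^{-8·-2·3}·(+1)^-2·(+1)^-8 = +1.
v=3: a=3^-1·(≡1), b=3^1·(≡2) mod 3; (1|3)=+1, (2|3)=-1; (−1)^{-1·1·1}·(+1)^1·(-1)^-1 = +1.
v=11: a=11^2·(≡2), b=11^1·(≡9) mod 11; (2|11)=-1, (9|11)=+1; (−1)^{2·1·5}·(-1)^1·(+1)^2 = -1.
v=∞: 57 > 0 and 16269 > 0  ⇒  (a,b)_∞ = +1.
v=2: v_2(a)=4, v_2(b)=0; units ≡ 1, 5 (mod 8); ε·ε+αω+βω = 0·0+4·1+0·0 ≡ 0  ⇒  (a,b)_2 = +1.
v=17: a=17^2·(≡7), b=17^1·(≡7) mod 17; (7|17)=-1, (7|17)=-1; (−1)^{2·1·8}·(-1)^1·(-1)^2 = -1.
v=29: a=29^2·(≡16), b=29^1·(≡21) mod 29; (16|29)=+1, (21|29)=-1; (−1)^{2·1·14}·(+1)^1·(-1)^2 = +1.
v=5: a=5^6·(≡2), b=5^0·(≡1) mod 5; (2|5)=-1, (1|5)=+1; (−1)^{6·0·2}·(-1)^0·(+1)^6 = +1.
|Ram(57, 16269)| = 2, even; anisotropic at {11, 17}.

[11, 17]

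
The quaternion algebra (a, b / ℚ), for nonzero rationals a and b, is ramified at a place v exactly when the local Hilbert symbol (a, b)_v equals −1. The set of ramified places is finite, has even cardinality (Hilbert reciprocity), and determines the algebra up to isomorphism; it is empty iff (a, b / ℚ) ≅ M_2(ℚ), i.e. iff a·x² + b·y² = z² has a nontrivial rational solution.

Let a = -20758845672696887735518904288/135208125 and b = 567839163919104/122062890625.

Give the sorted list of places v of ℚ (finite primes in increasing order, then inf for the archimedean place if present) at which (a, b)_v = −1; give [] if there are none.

Mod squares: a ≡ -806, b ≡ 779. Check v ∈ {∞, 2, 3, 5, 7, 11, 13, 17, 19, 29, 31, 41, 43}.
v=41: a=41^4·(≡7), b=41^1·(≡38) mod 41; (7|41)=-1, (38|41)=-1; (−1)^{4·1·20}·(-1)^1·(-1)^4 = -1.
v=43: a=43^-2·(≡38), b=43^-2·(≡33) mod 43; (38|43)=+1, (33|43)=-1; (−1)^{-2·-2·21}·(+1)^-2·(-1)^-2 = +1.
v=31: a=31^1·(≡18), b=31^0·(≡4) mod 31; (18|31)=+1, (4|31)=+1; (−1)^{1·0·15}·(+1)^0·(+1)^1 = +1.
v=13: a=13^-1·(≡12), b=13^-2·(≡4) mod 13; (12|13)=+1, (4|13)=+1; (−1)^{-1·-2·6}·(+1)^-2·(+1)^-1 = +1.
v=29: a=29^2·(≡5), b=29^0·(≡9) mod 29; (5|29)=+1, (9|29)=+1; (−1)^{2·0·14}·(+1)^0·(+1)^2 = +1.
v=17: a=17^2·(≡6), b=17^0·(≡3) mod 17; (6|17)=-1, (3|17)=-1; (−1)^{2·0·8}·(-1)^0·(-1)^2 = +1.
v=11: a=11^4·(≡6), b=11^4·(≡1) mod 11; (6|11)=-1, (1|11)=+1; (−1)^{4·4·5}·(-1)^4·(+1)^4 = +1.
v=5: a=5^-4·(≡4), b=5^-8·(≡4) mod 5; (4|5)=+1, (4|5)=+1; (−1)^{-4·-8·2}·(+1)^-8·(+1)^-4 = +1.
v=∞: -806 < 0 and 779 > 0  ⇒  (a,b)_∞ = +1.
v=2: v_2(a)=5, v_2(b)=8; units ≡ 5, 3 (mod 8); ε·ε+αω+βω = 0·1+5·1+8·1 ≡ 1  ⇒  (a,b)_2 = -1.
v=3: a=3^-2·(≡1), b=3^4·(≡2) mod 3; (1|3)=+1, (2|3)=-1; (−1)^{-2·4·1}·(+1)^4·(-1)^-2 = +1.
v=7: a=7^8·(≡5), b=7^4·(≡4) mod 7; (5|7)=-1, (4|7)=+1; (−1)^{8·4·3}·(-1)^4·(+1)^8 = +1.
v=19: a=19^2·(≡6), b=19^1·(≡15) mod 19; (6|19)=+1, (15|19)=-1; (−1)^{2·1·9}·(+1)^1·(-1)^2 = +1.
Ram(-806, 779) = {2, 41}; no ℚ_2-point on the conic.

[2, 41]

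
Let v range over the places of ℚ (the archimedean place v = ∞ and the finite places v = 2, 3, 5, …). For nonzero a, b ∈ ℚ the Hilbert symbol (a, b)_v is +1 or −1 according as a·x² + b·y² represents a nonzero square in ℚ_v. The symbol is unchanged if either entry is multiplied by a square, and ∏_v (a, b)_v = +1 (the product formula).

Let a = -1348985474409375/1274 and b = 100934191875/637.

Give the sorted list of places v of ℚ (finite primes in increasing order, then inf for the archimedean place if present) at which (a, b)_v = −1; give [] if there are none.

[11, 13]

(a, b) ≡ (-1430, 39) mod (ℚ^×)²; places V = {2, 3, 5, 7, 11, 13, 23, 29, ∞}.
(a,b)_29: α=2, u≡4; β=2, v≡2 (mod 29); (4|29)=+1, (2|29)=-1; sign (−1)^0·+1^2·-1^2 = +1.
(a,b)_13: α=-1, u≡6; β=-1, v≡1 (mod 13); (6|13)=-1, (1|13)=+1; sign (−1)^0·-1^-1·+1^-1 = -1.
(a,b)_2: α=-1, β=0; u≡5, v≡7 (mod 8); ε(u)ε(v)=0·1, αω(v)=-1·0, βω(u)=0·1; sum ≡ 0  ⇒  +1.
(a,b)_3: α=6, u≡1; β=1, v≡1 (mod 3); (1|3)=+1, (1|3)=+1; sign (−1)^0·+1^1·+1^6 = +1.
(a,b)_11: α=3, u≡2; β=2, v≡8 (mod 11); (2|11)=-1, (8|11)=-1; sign (−1)^0·-1^2·-1^3 = -1.
(a,b)_23: α=2, u≡22; β=2, v≡1 (mod 23); (22|23)=-1, (1|23)=+1; sign (−1)^0·-1^2·+1^2 = +1.
(a,b)_∞: sgn(-1430)=−, sgn(39)=+, so +1.
(a,b)_7: α=-2, u≡6; β=-2, v≡1 (mod 7); (6|7)=-1, (1|7)=+1; sign (−1)^0·-1^-2·+1^-2 = +1.
(a,b)_5: α=5, u≡1; β=4, v≡1 (mod 5); (1|5)=+1, (1|5)=+1; sign (−1)^0·+1^4·+1^5 = +1.
Ram(-1430, 39) = {11, 13}; no ℚ_11-point on the conic.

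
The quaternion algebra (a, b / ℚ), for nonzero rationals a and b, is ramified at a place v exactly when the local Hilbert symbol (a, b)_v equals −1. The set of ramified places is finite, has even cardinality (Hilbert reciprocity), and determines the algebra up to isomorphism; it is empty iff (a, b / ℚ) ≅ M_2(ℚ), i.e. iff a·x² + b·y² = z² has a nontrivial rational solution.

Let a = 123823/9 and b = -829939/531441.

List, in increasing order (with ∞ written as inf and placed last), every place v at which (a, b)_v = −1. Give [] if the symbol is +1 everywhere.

[]

(a, b) ≡ (7, -19) mod (ℚ^×)²; places V = {2, 3, 7, 11, 19, ∞}.
(a,b)_19: α=2, u≡17; β=3, v≡8 (mod 19); (17|19)=+1, (8|19)=-1; sign (−1)^0·+1^3·-1^2 = +1.
(a,b)_2: α=0, β=0; u≡7, v≡5 (mod 8); ε(u)ε(v)=1·0, αω(v)=0·1, βω(u)=0·0; sum ≡ 0  ⇒  +1.
(a,b)_3: α=-2, u≡1; β=-12, v≡2 (mod 3); (1|3)=+1, (2|3)=-1; sign (−1)^0·+1^-12·-1^-2 = +1.
(a,b)_11: α=0, u≡2; β=2, v≡3 (mod 11); (2|11)=-1, (3|11)=+1; sign (−1)^0·-1^2·+1^0 = +1.
(a,b)_∞: sgn(7)=+, sgn(-19)=−, so +1.
(a,b)_7: α=3, u≡2; β=0, v≡2 (mod 7); (2|7)=+1, (2|7)=+1; sign (−1)^0·+1^0·+1^3 = +1.
Ram(a, b) = ∅: the form 7·x² + -19·y² − z² is isotropic over every ℚ_v, so by Hasse–Minkowski it is isotropic over ℚ.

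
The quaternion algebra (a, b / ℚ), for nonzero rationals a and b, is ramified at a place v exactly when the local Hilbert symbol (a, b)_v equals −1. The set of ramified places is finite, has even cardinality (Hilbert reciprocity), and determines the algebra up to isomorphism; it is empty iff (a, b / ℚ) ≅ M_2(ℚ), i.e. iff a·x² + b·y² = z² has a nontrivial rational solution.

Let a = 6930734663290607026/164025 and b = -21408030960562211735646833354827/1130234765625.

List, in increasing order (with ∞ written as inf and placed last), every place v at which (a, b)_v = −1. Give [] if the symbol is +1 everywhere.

Mod squares: a ≡ 111826, b ≡ -667. Check v ∈ {∞, 2, 3, 5, 7, 11, 13, 17, 23, 29, 37}.
v=7: a=7^0·(≡4), b=7^-2·(≡6) mod 7; (4|7)=+1, (6|7)=-1; (−1)^{0·-2·3}·(+1)^-2·(-1)^0 = +1.
v=3: a=3^-8·(≡1), b=3^-10·(≡2) mod 3; (1|3)=+1, (2|3)=-1; (−1)^{-8·-10·1}·(+1)^-10·(-1)^-8 = +1.
v=5: a=5^-2·(≡1), b=5^-8·(≡3) mod 5; (1|5)=+1, (3|5)=-1; (−1)^{-2·-8·2}·(+1)^-8·(-1)^-2 = +1.
v=17: a=17^1·(≡16), b=17^2·(≡9) mod 17; (16|17)=+1, (9|17)=+1; (−1)^{1·2·8}·(+1)^2·(+1)^1 = +1.
v=23: a=23^3·(≡18), b=23^5·(≡11) mod 23; (18|23)=+1, (11|23)=-1; (−1)^{3·5·11}·(+1)^5·(-1)^3 = +1.
v=11: a=11^3·(≡2), b=11^6·(≡4) mod 11; (2|11)=-1, (4|11)=+1; (−1)^{3·6·5}·(-1)^6·(+1)^3 = +1.
v=2: v_2(a)=1, v_2(b)=0; units ≡ 1, 5 (mod 8); ε·ε+αω+βω = 0·0+1·1+0·0 ≡ 1  ⇒  (a,b)_2 = -1.
v=37: a=37^2·(≡33), b=37^4·(≡30) mod 37; (33|37)=+1, (30|37)=+1; (−1)^{2·4·18}·(+1)^4·(+1)^2 = +1.
v=29: a=29^4·(≡14), b=29^5·(≡23) mod 29; (14|29)=-1, (23|29)=+1; (−1)^{4·5·14}·(-1)^5·(+1)^4 = -1.
v=13: a=13^1·(≡10), b=13^2·(≡3) mod 13; (10|13)=+1, (3|13)=+1; (−1)^{1·2·6}·(+1)^2·(+1)^1 = +1.
v=∞: 111826 > 0 and -667 < 0  ⇒  (a,b)_∞ = +1.
(111826, -667 / ℚ) ramifies at {2, 29}: a division algebra.

[2, 29]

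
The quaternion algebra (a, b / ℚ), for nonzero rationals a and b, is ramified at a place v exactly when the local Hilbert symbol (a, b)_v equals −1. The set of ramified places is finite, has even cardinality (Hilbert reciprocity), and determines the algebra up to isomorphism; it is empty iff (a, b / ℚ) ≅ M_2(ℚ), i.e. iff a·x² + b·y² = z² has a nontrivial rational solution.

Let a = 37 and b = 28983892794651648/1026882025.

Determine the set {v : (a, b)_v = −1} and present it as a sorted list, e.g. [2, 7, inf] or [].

Mod squares: a ≡ 37, b ≡ 5957. Check v ∈ {∞, 2, 3, 5, 7, 13, 17, 23, 29, 37}.
v=7: a=7^0·(≡2), b=7^1·(≡4) mod 7; (2|7)=+1, (4|7)=+1; (−1)^{0·1·3}·(+1)^1·(+1)^0 = +1.
v=17: a=17^0·(≡3), b=17^-2·(≡10) mod 17; (3|17)=-1, (10|17)=-1; (−1)^{0·-2·8}·(-1)^-2·(-1)^0 = +1.
v=∞: 37 > 0 and 5957 > 0  ⇒  (a,b)_∞ = +1.
v=13: a=13^0·(≡11), b=13^-2·(≡4) mod 13; (11|13)=-1, (4|13)=+1; (−1)^{0·-2·6}·(-1)^-2·(+1)^0 = +1.
v=5: a=5^0·(≡2), b=5^-2·(≡3) mod 5; (2|5)=-1, (3|5)=-1; (−1)^{0·-2·2}·(-1)^-2·(-1)^0 = +1.
v=37: a=37^1·(≡1), b=37^3·(≡6) mod 37; (1|37)=+1, (6|37)=-1; (−1)^{1·3·18}·(+1)^3·(-1)^1 = -1.
v=23: a=23^0·(≡14), b=23^3·(≡6) mod 23; (14|23)=-1, (6|23)=+1; (−1)^{0·3·11}·(-1)^3·(+1)^0 = -1.
v=2: v_2(a)=0, v_2(b)=10; units ≡ 5, 5 (mod 8); ε·ε+αω+βω = 0·0+0·1+10·1 ≡ 0  ⇒  (a,b)_2 = +1.
v=29: a=29^0·(≡8), b=29^-2·(≡19) mod 29; (8|29)=-1, (19|29)=-1; (−1)^{0·-2·14}·(-1)^-2·(-1)^0 = +1.
v=3: a=3^0·(≡1), b=3^8·(≡2) mod 3; (1|3)=+1, (2|3)=-1; (−1)^{0·8·1}·(+1)^8·(-1)^0 = +1.
Ram(37, 5957) = {23, 37}; no ℚ_23-point on the conic.

[23, 37]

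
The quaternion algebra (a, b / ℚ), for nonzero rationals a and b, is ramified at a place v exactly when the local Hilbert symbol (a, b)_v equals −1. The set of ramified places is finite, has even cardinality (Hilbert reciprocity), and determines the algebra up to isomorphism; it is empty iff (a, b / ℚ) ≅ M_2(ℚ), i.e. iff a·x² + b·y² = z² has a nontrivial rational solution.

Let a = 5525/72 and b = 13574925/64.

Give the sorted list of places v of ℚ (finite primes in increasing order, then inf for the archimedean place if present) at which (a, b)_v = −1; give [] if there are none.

(a, b) ≡ (442, 357) mod (ℚ^×)²; places V = {2, 3, 5, 7, 13, 17, ∞}.
(a,b)_2: α=-3, β=-6; u≡5, v≡5 (mod 8); ε(u)ε(v)=0·0, αω(v)=-3·1, βω(u)=-6·1; sum ≡ 1  ⇒  -1.
(a,b)_∞: sgn(442)=+, sgn(357)=+, so +1.
(a,b)_17: α=1, u≡9; β=1, v≡4 (mod 17); (9|17)=+1, (4|17)=+1; sign (−1)^0·+1^1·+1^1 = +1.
(a,b)_7: α=0, u≡1; β=1, v≡2 (mod 7); (1|7)=+1, (2|7)=+1; sign (−1)^0·+1^1·+1^0 = +1.
(a,b)_13: α=1, u≡5; β=2, v≡2 (mod 13); (5|13)=-1, (2|13)=-1; sign (−1)^0·-1^2·-1^1 = -1.
(a,b)_3: α=-2, u≡1; β=3, v≡2 (mod 3); (1|3)=+1, (2|3)=-1; sign (−1)^0·+1^3·-1^-2 = +1.
(a,b)_5: α=2, u≡3; β=2, v≡3 (mod 5); (3|5)=-1, (3|5)=-1; sign (−1)^0·-1^2·-1^2 = +1.
(442, 357 / ℚ) ramifies at {2, 13}: a division algebra.

[2, 13]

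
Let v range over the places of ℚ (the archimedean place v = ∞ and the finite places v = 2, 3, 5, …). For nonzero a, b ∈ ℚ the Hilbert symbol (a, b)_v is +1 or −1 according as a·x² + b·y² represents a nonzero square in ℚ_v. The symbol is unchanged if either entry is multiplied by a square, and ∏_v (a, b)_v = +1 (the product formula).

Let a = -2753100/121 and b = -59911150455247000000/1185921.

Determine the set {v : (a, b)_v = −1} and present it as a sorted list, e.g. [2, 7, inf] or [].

[7, inf]

Mod squares: a ≡ -3059, b ≡ -247. Check v ∈ {∞, 2, 3, 5, 7, 11, 13, 19, 23}.
v=∞: -3059 < 0 and -247 < 0  ⇒  (a,b)_∞ = -1.
v=5: a=5^2·(≡1), b=5^6·(≡2) mod 5; (1|5)=+1, (2|5)=-1; (−1)^{2·6·2}·(+1)^6·(-1)^2 = +1.
v=3: a=3^2·(≡1), b=3^-4·(≡2) mod 3; (1|3)=+1, (2|3)=-1; (−1)^{2·-4·1}·(+1)^-4·(-1)^2 = +1.
v=11: a=11^-2·(≡2), b=11^-4·(≡2) mod 11; (2|11)=-1, (2|11)=-1; (−1)^{-2·-4·5}·(-1)^-4·(-1)^-2 = +1.
v=2: v_2(a)=2, v_2(b)=6; units ≡ 5, 1 (mod 8); ε·ε+αω+βω = 0·0+2·0+6·1 ≡ 0  ⇒  (a,b)_2 = +1.
v=23: a=23^1·(≡14), b=23^4·(≡12) mod 23; (14|23)=-1, (12|23)=+1; (−1)^{1·4·11}·(-1)^4·(+1)^1 = +1.
v=7: a=7^1·(≡1), b=7^4·(≡6) mod 7; (1|7)=+1, (6|7)=-1; (−1)^{1·4·3}·(+1)^4·(-1)^1 = -1.
v=19: a=19^1·(≡10), b=19^3·(≡11) mod 19; (10|19)=-1, (11|19)=+1; (−1)^{1·3·9}·(-1)^3·(+1)^1 = +1.
v=13: a=13^0·(≡10), b=13^1·(≡2) mod 13; (10|13)=+1, (2|13)=-1; (−1)^{0·1·6}·(+1)^1·(-1)^0 = +1.
|Ram(-3059, -247)| = 2, even; anisotropic at {7, ∞}.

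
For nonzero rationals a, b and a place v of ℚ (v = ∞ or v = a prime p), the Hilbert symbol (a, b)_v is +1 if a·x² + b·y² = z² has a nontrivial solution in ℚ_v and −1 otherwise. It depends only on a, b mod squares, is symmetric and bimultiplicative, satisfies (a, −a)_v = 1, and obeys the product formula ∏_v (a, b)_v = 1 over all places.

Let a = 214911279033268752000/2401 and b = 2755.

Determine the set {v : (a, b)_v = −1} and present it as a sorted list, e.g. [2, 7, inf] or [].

[2, 19, 29, 31]

(a, b) ≡ (1681130, 2755) mod (ℚ^×)²; places V = {2, 3, 5, 7, 11, 17, 19, 29, 31, ∞}.
(a,b)_3: α=6, u≡2; β=0, v≡1 (mod 3); (2|3)=-1, (1|3)=+1; sign (−1)^0·-1^0·+1^6 = +1.
(a,b)_31: α=1, u≡30; β=0, v≡27 (mod 31); (30|31)=-1, (27|31)=-1; sign (−1)^0·-1^0·-1^1 = -1.
(a,b)_17: α=1, u≡8; β=0, v≡1 (mod 17); (8|17)=+1, (1|17)=+1; sign (−1)^0·+1^0·+1^1 = +1.
(a,b)_7: α=-4, u≡3; β=0, v≡4 (mod 7); (3|7)=-1, (4|7)=+1; sign (−1)^0·-1^0·+1^-4 = +1.
(a,b)_29: α=3, u≡22; β=1, v≡8 (mod 29); (22|29)=+1, (8|29)=-1; sign (−1)^0·+1^1·-1^3 = -1.
(a,b)_∞: sgn(1681130)=+, sgn(2755)=+, so +1.
(a,b)_5: α=3, u≡1; β=1, v≡1 (mod 5); (1|5)=+1, (1|5)=+1; sign (−1)^0·+1^1·+1^3 = +1.
(a,b)_19: α=4, u≡10; β=1, v≡12 (mod 19); (10|19)=-1, (12|19)=-1; sign (−1)^0·-1^1·-1^4 = -1.
(a,b)_11: α=1, u≡7; β=0, v≡5 (mod 11); (7|11)=-1, (5|11)=+1; sign (−1)^0·-1^0·+1^1 = +1.
(a,b)_2: α=7, β=0; u≡5, v≡3 (mod 8); ε(u)ε(v)=0·1, αω(v)=7·1, βω(u)=0·1; sum ≡ 1  ⇒  -1.
(1681130, 2755 / ℚ) ramifies at {2, 19, 29, 31}: a division algebra.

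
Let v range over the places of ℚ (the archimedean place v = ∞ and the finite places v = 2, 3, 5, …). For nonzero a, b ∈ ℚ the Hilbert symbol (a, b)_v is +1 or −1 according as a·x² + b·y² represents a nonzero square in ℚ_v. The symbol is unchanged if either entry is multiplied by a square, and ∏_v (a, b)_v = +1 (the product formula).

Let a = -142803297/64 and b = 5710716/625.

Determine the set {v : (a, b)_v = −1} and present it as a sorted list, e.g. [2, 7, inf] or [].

Mod squares: a ≡ -897, b ≡ 1311. Check v ∈ {∞, 2, 3, 5, 7, 11, 13, 19, 23}.
v=5: a=5^0·(≡2), b=5^-4·(≡1) mod 5; (2|5)=-1, (1|5)=+1; (−1)^{0·-4·2}·(-1)^-4·(+1)^0 = +1.
v=23: a=23^1·(≡7), b=23^1·(≡19) mod 23; (7|23)=-1, (19|23)=-1; (−1)^{1·1·11}·(-1)^1·(-1)^1 = -1.
v=19: a=19^2·(≡14), b=19^1·(≡8) mod 19; (14|19)=-1, (8|19)=-1; (−1)^{2·1·9}·(-1)^1·(-1)^2 = -1.
v=2: v_2(a)=-6, v_2(b)=2; units ≡ 7, 7 (mod 8); ε·ε+αω+βω = 1·1+-6·0+2·0 ≡ 1  ⇒  (a,b)_2 = -1.
v=∞: -897 < 0 and 1311 > 0  ⇒  (a,b)_∞ = +1.
v=13: a=13^1·(≡12), b=13^0·(≡11) mod 13; (12|13)=+1, (11|13)=-1; (−1)^{1·0·6}·(+1)^0·(-1)^1 = -1.
v=7: a=7^2·(≡6), b=7^0·(≡2) mod 7; (6|7)=-1, (2|7)=+1; (−1)^{2·0·3}·(-1)^0·(+1)^2 = +1.
v=3: a=3^3·(≡1), b=3^3·(≡2) mod 3; (1|3)=+1, (2|3)=-1; (−1)^{3·3·1}·(+1)^3·(-1)^3 = +1.
v=11: a=11^0·(≡5), b=11^2·(≡8) mod 11; (5|11)=+1, (8|11)=-1; (−1)^{0·2·5}·(+1)^2·(-1)^0 = +1.
Ram(-897, 1311) = {2, 13, 19, 23}; no ℚ_2-point on the conic.

[2, 13, 19, 23]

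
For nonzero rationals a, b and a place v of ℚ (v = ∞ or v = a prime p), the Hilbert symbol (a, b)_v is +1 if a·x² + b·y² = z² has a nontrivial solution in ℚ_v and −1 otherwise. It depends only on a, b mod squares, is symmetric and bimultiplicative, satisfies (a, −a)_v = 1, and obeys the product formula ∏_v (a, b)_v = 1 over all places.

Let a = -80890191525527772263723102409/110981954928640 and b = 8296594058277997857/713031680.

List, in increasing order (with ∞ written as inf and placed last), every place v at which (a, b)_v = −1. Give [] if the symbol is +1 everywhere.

Mod squares: a ≡ -260015, b ≡ 316110410. Check v ∈ {∞, 2, 3, 5, 7, 11, 17, 19, 23, 31, 41}.
v=11: a=11^10·(≡1), b=11^7·(≡6) mod 11; (1|11)=+1, (6|11)=-1; (−1)^{10·7·5}·(+1)^7·(-1)^10 = +1.
v=7: a=7^1·(≡4), b=7^1·(≡3) mod 7; (4|7)=+1, (3|7)=-1; (−1)^{1·1·3}·(+1)^1·(-1)^1 = +1.
v=3: a=3^4·(≡1), b=3^2·(≡2) mod 3; (1|3)=+1, (2|3)=-1; (−1)^{4·2·1}·(+1)^2·(-1)^4 = +1.
v=2: v_2(a)=-36, v_2(b)=-23; units ≡ 1, 5 (mod 8); ε·ε+αω+βω = 0·0+-36·1+-23·0 ≡ 0  ⇒  (a,b)_2 = +1.
v=∞: -260015 < 0 and 316110410 > 0  ⇒  (a,b)_∞ = +1.
v=17: a=17^-1·(≡10), b=17^-1·(≡5) mod 17; (10|17)=-1, (5|17)=-1; (−1)^{-1·-1·8}·(-1)^-1·(-1)^-1 = +1.
v=23: a=23^7·(≡19), b=23^4·(≡20) mod 23; (19|23)=-1, (20|23)=-1; (−1)^{7·4·11}·(-1)^4·(-1)^7 = -1.
v=19: a=19^-1·(≡12), b=19^1·(≡3) mod 19; (12|19)=-1, (3|19)=-1; (−1)^{-1·1·9}·(-1)^1·(-1)^-1 = -1.
v=31: a=31^2·(≡12), b=31^1·(≡20) mod 31; (12|31)=-1, (20|31)=+1; (−1)^{2·1·15}·(-1)^1·(+1)^2 = -1.
v=41: a=41^2·(≡26), b=41^1·(≡33) mod 41; (26|41)=-1, (33|41)=+1; (−1)^{2·1·20}·(-1)^1·(+1)^2 = -1.
v=5: a=5^-1·(≡2), b=5^-1·(≡2) mod 5; (2|5)=-1, (2|5)=-1; (−1)^{-1·-1·2}·(-1)^-1·(-1)^-1 = +1.
Ram(-260015, 316110410) = {19, 23, 31, 41}; no ℚ_19-point on the conic.

[19, 23, 31, 41]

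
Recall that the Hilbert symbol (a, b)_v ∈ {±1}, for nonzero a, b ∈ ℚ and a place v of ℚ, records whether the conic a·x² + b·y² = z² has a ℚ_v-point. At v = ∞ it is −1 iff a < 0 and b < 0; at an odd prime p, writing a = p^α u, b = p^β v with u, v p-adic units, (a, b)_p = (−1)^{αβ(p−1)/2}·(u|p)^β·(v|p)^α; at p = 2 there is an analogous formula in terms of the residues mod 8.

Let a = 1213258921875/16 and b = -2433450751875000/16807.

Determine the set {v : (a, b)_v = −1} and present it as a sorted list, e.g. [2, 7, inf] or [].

Mod squares: a ≡ 51051, b ≡ -13090. Check v ∈ {∞, 2, 3, 5, 7, 11, 13, 17}.
v=7: a=7^1·(≡6), b=7^-5·(≡3) mod 7; (6|7)=-1, (3|7)=-1; (−1)^{1·-5·3}·(-1)^-5·(-1)^1 = -1.
v=5: a=5^6·(≡1), b=5^7·(≡3) mod 5; (1|5)=+1, (3|5)=-1; (−1)^{6·7·2}·(+1)^7·(-1)^6 = +1.
v=13: a=13^3·(≡10), b=13^4·(≡4) mod 13; (10|13)=+1, (4|13)=+1; (−1)^{3·4·6}·(+1)^4·(+1)^3 = +1.
v=∞: 51051 > 0 and -13090 < 0  ⇒  (a,b)_∞ = +1.
v=11: a=11^1·(≡8), b=11^1·(≡4) mod 11; (8|11)=-1, (4|11)=+1; (−1)^{1·1·5}·(-1)^1·(+1)^1 = +1.
v=17: a=17^1·(≡11), b=17^1·(≡7) mod 17; (11|17)=-1, (7|17)=-1; (−1)^{1·1·8}·(-1)^1·(-1)^1 = +1.
v=2: v_2(a)=-4, v_2(b)=3; units ≡ 3, 7 (mod 8); ε·ε+αω+βω = 1·1+-4·0+3·1 ≡ 0  ⇒  (a,b)_2 = +1.
v=3: a=3^3·(≡1), b=3^6·(≡2) mod 3; (1|3)=+1, (2|3)=-1; (−1)^{3·6·1}·(+1)^6·(-1)^3 = -1.
(51051, -13090 / ℚ) ramifies at {3, 7}: a division algebra.

[3, 7]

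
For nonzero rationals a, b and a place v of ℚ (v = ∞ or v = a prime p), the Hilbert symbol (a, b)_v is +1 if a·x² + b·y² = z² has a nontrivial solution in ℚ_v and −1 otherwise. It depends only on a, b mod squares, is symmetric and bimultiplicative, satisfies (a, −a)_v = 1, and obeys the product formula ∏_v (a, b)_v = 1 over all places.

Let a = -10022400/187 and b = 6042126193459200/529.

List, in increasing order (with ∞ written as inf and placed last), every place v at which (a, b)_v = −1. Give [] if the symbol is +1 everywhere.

[17, 29]

(a, b) ≡ (-32538, 3) mod (ℚ^×)²; places V = {2, 3, 5, 11, 13, 17, 23, 29, 31, ∞}.
(a,b)_11: α=-1, u≡5; β=0, v≡9 (mod 11); (5|11)=+1, (9|11)=+1; sign (−1)^0·+1^0·+1^-1 = +1.
(a,b)_13: α=0, u≡3; β=2, v≡3 (mod 13); (3|13)=+1, (3|13)=+1; sign (−1)^0·+1^2·+1^0 = +1.
(a,b)_31: α=0, u≡24; β=2, v≡11 (mod 31); (24|31)=-1, (11|31)=-1; sign (−1)^0·-1^2·-1^0 = +1.
(a,b)_5: α=2, u≡2; β=2, v≡2 (mod 5); (2|5)=-1, (2|5)=-1; sign (−1)^0·-1^2·-1^2 = +1.
(a,b)_∞: sgn(-32538)=−, sgn(3)=+, so +1.
(a,b)_3: α=3, u≡2; β=3, v≡1 (mod 3); (2|3)=-1, (1|3)=+1; sign (−1)^1·-1^3·+1^3 = +1.
(a,b)_17: α=-1, u≡14; β=0, v≡10 (mod 17); (14|17)=-1, (10|17)=-1; sign (−1)^0·-1^0·-1^-1 = -1.
(a,b)_29: α=1, u≡24; β=2, v≡21 (mod 29); (24|29)=+1, (21|29)=-1; sign (−1)^0·+1^2·-1^1 = -1.
(a,b)_23: α=0, u≡19; β=-2, v≡4 (mod 23); (19|23)=-1, (4|23)=+1; sign (−1)^0·-1^-2·+1^0 = +1.
(a,b)_2: α=9, β=16; u≡3, v≡3 (mod 8); ε(u)ε(v)=1·1, αω(v)=9·1, βω(u)=16·1; sum ≡ 0  ⇒  +1.
(-32538, 3 / ℚ) ramifies at {17, 29}: a division algebra.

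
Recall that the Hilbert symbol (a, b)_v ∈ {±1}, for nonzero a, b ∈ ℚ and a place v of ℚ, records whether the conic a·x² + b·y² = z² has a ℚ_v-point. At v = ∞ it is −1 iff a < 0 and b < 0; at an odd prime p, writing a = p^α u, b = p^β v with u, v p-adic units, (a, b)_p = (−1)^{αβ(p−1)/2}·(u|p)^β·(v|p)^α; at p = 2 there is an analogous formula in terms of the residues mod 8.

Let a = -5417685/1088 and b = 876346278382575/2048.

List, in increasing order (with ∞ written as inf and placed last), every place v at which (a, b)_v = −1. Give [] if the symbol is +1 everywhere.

(a, b) ≡ (-23205, 2926) mod (ℚ^×)²; places V = {2, 3, 5, 7, 11, 13, 17, 19, ∞}.
(a,b)_11: α=0, u≡9; β=1, v≡7 (mod 11); (9|11)=+1, (7|11)=-1; sign (−1)^0·+1^1·-1^0 = +1.
(a,b)_19: α=0, u≡14; β=1, v≡13 (mod 19); (14|19)=-1, (13|19)=-1; sign (−1)^0·-1^1·-1^0 = -1.
(a,b)_2: α=-6, β=-11; u≡3, v≡7 (mod 8); ε(u)ε(v)=1·1, αω(v)=-6·0, βω(u)=-11·1; sum ≡ 0  ⇒  +1.
(a,b)_17: α=-1, u≡10; β=0, v≡2 (mod 17); (10|17)=-1, (2|17)=+1; sign (−1)^0·-1^0·+1^-1 = +1.
(a,b)_13: α=1, u≡1; β=2, v≡12 (mod 13); (1|13)=+1, (12|13)=+1; sign (−1)^0·+1^2·+1^1 = +1.
(a,b)_∞: sgn(-23205)=−, sgn(2926)=+, so +1.
(a,b)_3: α=5, u≡2; β=10, v≡1 (mod 3); (2|3)=-1, (1|3)=+1; sign (−1)^0·-1^10·+1^5 = +1.
(a,b)_7: α=3, u≡6; β=5, v≡3 (mod 7); (6|7)=-1, (3|7)=-1; sign (−1)^1·-1^5·-1^3 = -1.
(a,b)_5: α=1, u≡1; β=2, v≡1 (mod 5); (1|5)=+1, (1|5)=+1; sign (−1)^0·+1^2·+1^1 = +1.
Ram(-23205, 2926) = {7, 19}; no ℚ_7-point on the conic.

[7, 19]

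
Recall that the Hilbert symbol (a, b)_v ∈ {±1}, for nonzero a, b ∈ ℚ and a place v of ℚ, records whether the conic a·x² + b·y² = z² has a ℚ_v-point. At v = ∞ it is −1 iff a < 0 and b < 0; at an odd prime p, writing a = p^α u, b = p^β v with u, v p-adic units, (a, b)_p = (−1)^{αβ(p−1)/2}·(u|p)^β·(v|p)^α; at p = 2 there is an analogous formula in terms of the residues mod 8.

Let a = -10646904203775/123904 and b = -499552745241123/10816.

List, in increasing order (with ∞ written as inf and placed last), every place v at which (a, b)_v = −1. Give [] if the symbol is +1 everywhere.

Mod squares: a ≡ -119, b ≡ -483. Check v ∈ {∞, 2, 3, 5, 7, 11, 13, 17, 23}.
v=13: a=13^0·(≡5), b=13^-2·(≡2) mod 13; (5|13)=-1, (2|13)=-1; (−1)^{0·-2·6}·(-1)^-2·(-1)^0 = +1.
v=7: a=7^1·(≡4), b=7^1·(≡2) mod 7; (4|7)=+1, (2|7)=+1; (−1)^{1·1·3}·(+1)^1·(+1)^1 = -1.
v=17: a=17^5·(≡5), b=17^6·(≡14) mod 17; (5|17)=-1, (14|17)=-1; (−1)^{5·6·8}·(-1)^6·(-1)^5 = -1.
v=∞: -119 < 0 and -483 < 0  ⇒  (a,b)_∞ = -1.
v=3: a=3^4·(≡1), b=3^5·(≡1) mod 3; (1|3)=+1, (1|3)=+1; (−1)^{4·5·1}·(+1)^5·(+1)^4 = +1.
v=23: a=23^2·(≡20), b=23^3·(≡2) mod 23; (20|23)=-1, (2|23)=+1; (−1)^{2·3·11}·(-1)^3·(+1)^2 = -1.
v=2: v_2(a)=-10, v_2(b)=-6; units ≡ 1, 5 (mod 8); ε·ε+αω+βω = 0·0+-10·1+-6·0 ≡ 0  ⇒  (a,b)_2 = +1.
v=5: a=5^2·(≡1), b=5^0·(≡2) mod 5; (1|5)=+1, (2|5)=-1; (−1)^{2·0·2}·(+1)^0·(-1)^2 = +1.
v=11: a=11^-2·(≡7), b=11^0·(≡3) mod 11; (7|11)=-1, (3|11)=+1; (−1)^{-2·0·5}·(-1)^0·(+1)^-2 = +1.
Ram(-119, -483) = {7, 17, 23, ∞}; no ℚ_7-point on the conic.

[7, 17, 23, inf]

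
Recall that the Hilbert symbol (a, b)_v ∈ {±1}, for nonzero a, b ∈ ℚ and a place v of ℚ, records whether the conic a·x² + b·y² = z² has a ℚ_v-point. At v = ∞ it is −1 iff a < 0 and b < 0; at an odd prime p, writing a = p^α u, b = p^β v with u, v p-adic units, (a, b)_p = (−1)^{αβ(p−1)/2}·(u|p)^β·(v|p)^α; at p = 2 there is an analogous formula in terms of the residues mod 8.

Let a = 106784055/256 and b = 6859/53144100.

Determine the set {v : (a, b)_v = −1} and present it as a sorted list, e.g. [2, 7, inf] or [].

[2, 7, 19, 23]

Mod squares: a ≡ 41055, b ≡ 19. Check v ∈ {∞, 2, 3, 5, 7, 17, 19, 23}.
v=3: a=3^3·(≡2), b=3^-12·(≡1) mod 3; (2|3)=-1, (1|3)=+1; (−1)^{3·-12·1}·(-1)^-12·(+1)^3 = +1.
v=23: a=23^1·(≡17), b=23^0·(≡5) mod 23; (17|23)=-1, (5|23)=-1; (−1)^{1·0·11}·(-1)^0·(-1)^1 = -1.
v=19: a=19^0·(≡3), b=19^3·(≡9) mod 19; (3|19)=-1, (9|19)=+1; (−1)^{0·3·9}·(-1)^3·(+1)^0 = -1.
v=17: a=17^3·(≡9), b=17^0·(≡16) mod 17; (9|17)=+1, (16|17)=+1; (−1)^{3·0·8}·(+1)^0·(+1)^3 = +1.
v=2: v_2(a)=-8, v_2(b)=-2; units ≡ 7, 3 (mod 8); ε·ε+αω+βω = 1·1+-8·1+-2·0 ≡ 1  ⇒  (a,b)_2 = -1.
v=∞: 41055 > 0 and 19 > 0  ⇒  (a,b)_∞ = +1.
v=7: a=7^1·(≡6), b=7^0·(≡3) mod 7; (6|7)=-1, (3|7)=-1; (−1)^{1·0·3}·(-1)^0·(-1)^1 = -1.
v=5: a=5^1·(≡1), b=5^-2·(≡1) mod 5; (1|5)=+1, (1|5)=+1; (−1)^{1·-2·2}·(+1)^-2·(+1)^1 = +1.
|Ram(41055, 19)| = 4, even; anisotropic at {2, 7, 19, 23}.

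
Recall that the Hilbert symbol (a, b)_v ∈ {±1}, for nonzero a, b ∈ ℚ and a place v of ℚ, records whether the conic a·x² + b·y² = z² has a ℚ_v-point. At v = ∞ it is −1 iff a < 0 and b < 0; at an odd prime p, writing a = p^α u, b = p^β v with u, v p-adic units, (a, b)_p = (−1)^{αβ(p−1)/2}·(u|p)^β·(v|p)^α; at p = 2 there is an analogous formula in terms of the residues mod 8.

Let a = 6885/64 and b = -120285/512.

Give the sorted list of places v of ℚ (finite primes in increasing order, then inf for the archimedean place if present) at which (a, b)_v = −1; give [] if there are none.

(a, b) ≡ (85, -330) mod (ℚ^×)²; places V = {2, 3, 5, 11, 17, ∞}.
(a,b)_2: α=-6, β=-9; u≡5, v≡3 (mod 8); ε(u)ε(v)=0·1, αω(v)=-6·1, βω(u)=-9·1; sum ≡ 1  ⇒  -1.
(a,b)_11: α=0, u≡6; β=1, v≡9 (mod 11); (6|11)=-1, (9|11)=+1; sign (−1)^0·-1^1·+1^0 = -1.
(a,b)_3: α=4, u≡1; β=7, v≡1 (mod 3); (1|3)=+1, (1|3)=+1; sign (−1)^0·+1^7·+1^4 = +1.
(a,b)_∞: sgn(85)=+, sgn(-330)=−, so +1.
(a,b)_5: α=1, u≡3; β=1, v≡4 (mod 5); (3|5)=-1, (4|5)=+1; sign (−1)^0·-1^1·+1^1 = -1.
(a,b)_17: α=1, u≡5; β=0, v≡12 (mod 17); (5|17)=-1, (12|17)=-1; sign (−1)^0·-1^0·-1^1 = -1.
(85, -330 / ℚ) ramifies at {2, 5, 11, 17}: a division algebra.

[2, 5, 11, 17]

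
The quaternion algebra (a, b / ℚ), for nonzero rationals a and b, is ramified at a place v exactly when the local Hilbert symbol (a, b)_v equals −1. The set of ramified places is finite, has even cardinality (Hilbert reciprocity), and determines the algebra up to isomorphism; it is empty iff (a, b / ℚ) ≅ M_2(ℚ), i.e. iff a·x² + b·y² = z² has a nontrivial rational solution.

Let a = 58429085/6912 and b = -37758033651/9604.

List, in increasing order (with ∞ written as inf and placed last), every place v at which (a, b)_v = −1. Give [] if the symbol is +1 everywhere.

Mod squares: a ≡ 1448655, b ≡ -289731. Check v ∈ {∞, 2, 3, 5, 7, 11, 13, 17, 19, 23}.
v=7: a=7^0·(≡5), b=7^-4·(≡3) mod 7; (5|7)=-1, (3|7)=-1; (−1)^{0·-4·3}·(-1)^-4·(-1)^0 = +1.
v=11: a=11^2·(≡10), b=11^0·(≡3) mod 11; (10|11)=-1, (3|11)=+1; (−1)^{2·0·5}·(-1)^0·(+1)^2 = +1.
v=23: a=23^1·(≡21), b=23^1·(≡14) mod 23; (21|23)=-1, (14|23)=-1; (−1)^{1·1·11}·(-1)^1·(-1)^1 = -1.
v=5: a=5^1·(≡1), b=5^0·(≡1) mod 5; (1|5)=+1, (1|5)=+1; (−1)^{1·0·2}·(+1)^0·(+1)^1 = +1.
v=13: a=13^1·(≡9), b=13^1·(≡2) mod 13; (9|13)=+1, (2|13)=-1; (−1)^{1·1·6}·(+1)^1·(-1)^1 = -1.
v=19: a=19^1·(≡17), b=19^5·(≡3) mod 19; (17|19)=+1, (3|19)=-1; (−1)^{1·5·9}·(+1)^5·(-1)^1 = +1.
v=∞: 1448655 > 0 and -289731 < 0  ⇒  (a,b)_∞ = +1.
v=3: a=3^-3·(≡2), b=3^1·(≡2) mod 3; (2|3)=-1, (2|3)=-1; (−1)^{-3·1·1}·(-1)^1·(-1)^-3 = -1.
v=17: a=17^1·(≡3), b=17^1·(≡8) mod 17; (3|17)=-1, (8|17)=+1; (−1)^{1·1·8}·(-1)^1·(+1)^1 = -1.
v=2: v_2(a)=-8, v_2(b)=-2; units ≡ 7, 5 (mod 8); ε·ε+αω+βω = 1·0+-8·1+-2·0 ≡ 0  ⇒  (a,b)_2 = +1.
Ram(1448655, -289731) = {3, 13, 17, 23}; no ℚ_3-point on the conic.

[3, 13, 17, 23]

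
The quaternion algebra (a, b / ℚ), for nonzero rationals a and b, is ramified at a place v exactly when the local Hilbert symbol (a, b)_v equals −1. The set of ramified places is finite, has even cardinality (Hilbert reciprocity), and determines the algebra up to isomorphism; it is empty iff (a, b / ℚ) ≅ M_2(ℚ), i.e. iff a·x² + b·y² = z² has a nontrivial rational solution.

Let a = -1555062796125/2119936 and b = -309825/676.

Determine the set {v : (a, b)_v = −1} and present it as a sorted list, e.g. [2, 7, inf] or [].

[2, 5, 17, inf]

(a, b) ≡ (-5, -17) mod (ℚ^×)²; places V = {2, 3, 5, 7, 13, 17, ∞}.
(a,b)_13: α=-2, u≡7; β=-2, v≡1 (mod 13); (7|13)=-1, (1|13)=+1; sign (−1)^0·-1^-2·+1^-2 = +1.
(a,b)_7: α=-2, u≡2; β=0, v≡4 (mod 7); (2|7)=+1, (4|7)=+1; sign (−1)^0·+1^0·+1^-2 = +1.
(a,b)_17: α=2, u≡14; β=1, v≡13 (mod 17); (14|17)=-1, (13|17)=+1; sign (−1)^0·-1^1·+1^2 = -1.
(a,b)_5: α=3, u≡1; β=2, v≡2 (mod 5); (1|5)=+1, (2|5)=-1; sign (−1)^0·+1^2·-1^3 = -1.
(a,b)_∞: sgn(-5)=−, sgn(-17)=−, so -1.
(a,b)_3: α=16, u≡1; β=6, v≡1 (mod 3); (1|3)=+1, (1|3)=+1; sign (−1)^0·+1^6·+1^16 = +1.
(a,b)_2: α=-8, β=-2; u≡3, v≡7 (mod 8); ε(u)ε(v)=1·1, αω(v)=-8·0, βω(u)=-2·1; sum ≡ 1  ⇒  -1.
|Ram(-5, -17)| = 4, even; anisotropic at {2, 5, 17, ∞}.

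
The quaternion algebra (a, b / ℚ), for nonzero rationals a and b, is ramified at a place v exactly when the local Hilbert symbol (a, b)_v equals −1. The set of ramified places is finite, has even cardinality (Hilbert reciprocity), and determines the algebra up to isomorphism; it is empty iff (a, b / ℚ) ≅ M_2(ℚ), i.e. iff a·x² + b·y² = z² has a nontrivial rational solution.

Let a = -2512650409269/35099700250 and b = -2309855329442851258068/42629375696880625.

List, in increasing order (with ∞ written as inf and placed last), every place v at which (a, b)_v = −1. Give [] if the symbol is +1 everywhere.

[3, 5, 13, inf]

Mod squares: a ≡ -4290, b ≡ -13. Check v ∈ {∞, 2, 3, 5, 7, 11, 13, 17, 29, 41}.
v=13: a=13^3·(≡6), b=13^5·(≡10) mod 13; (6|13)=-1, (10|13)=+1; (−1)^{3·5·6}·(-1)^5·(+1)^3 = -1.
v=7: a=7^2·(≡2), b=7^4·(≡1) mod 7; (2|7)=+1, (1|7)=+1; (−1)^{2·4·3}·(+1)^4·(+1)^2 = +1.
v=3: a=3^1·(≡1), b=3^2·(≡2) mod 3; (1|3)=+1, (2|3)=-1; (−1)^{1·2·1}·(+1)^2·(-1)^1 = -1.
v=∞: -4290 < 0 and -13 < 0  ⇒  (a,b)_∞ = -1.
v=11: a=11^1·(≡8), b=11^2·(≡9) mod 11; (8|11)=-1, (9|11)=+1; (−1)^{1·2·5}·(-1)^2·(+1)^1 = +1.
v=2: v_2(a)=-1, v_2(b)=2; units ≡ 7, 3 (mod 8); ε·ε+αω+βω = 1·1+-1·1+2·0 ≡ 0  ⇒  (a,b)_2 = +1.
v=17: a=17^-4·(≡10), b=17^-6·(≡9) mod 17; (10|17)=-1, (9|17)=+1; (−1)^{-4·-6·8}·(-1)^-6·(+1)^-4 = +1.
v=29: a=29^4·(≡14), b=29^6·(≡1) mod 29; (14|29)=-1, (1|29)=+1; (−1)^{4·6·14}·(-1)^6·(+1)^4 = +1.
v=5: a=5^-3·(≡3), b=5^-4·(≡3) mod 5; (3|5)=-1, (3|5)=-1; (−1)^{-3·-4·2}·(-1)^-4·(-1)^-3 = -1.
v=41: a=41^-2·(≡24), b=41^-4·(≡3) mod 41; (24|41)=-1, (3|41)=-1; (−1)^{-2·-4·20}·(-1)^-4·(-1)^-2 = +1.
Ram(-4290, -13) = {3, 5, 13, ∞}; no ℚ_3-point on the conic.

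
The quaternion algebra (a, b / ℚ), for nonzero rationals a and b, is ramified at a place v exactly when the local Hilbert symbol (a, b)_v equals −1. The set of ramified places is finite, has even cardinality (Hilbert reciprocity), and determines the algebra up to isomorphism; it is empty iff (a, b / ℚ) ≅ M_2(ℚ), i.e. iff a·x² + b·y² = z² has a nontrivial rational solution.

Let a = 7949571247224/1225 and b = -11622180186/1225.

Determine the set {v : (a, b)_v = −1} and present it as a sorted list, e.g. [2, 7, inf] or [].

(a, b) ≡ (839086, -15942634) mod (ℚ^×)²; places V = {2, 3, 5, 7, 17, 19, 23, 29, 37, ∞}.
(a,b)_37: α=1, u≡28; β=1, v≡19 (mod 37); (28|37)=+1, (19|37)=-1; sign (−1)^0·+1^1·-1^1 = -1.
(a,b)_5: α=-2, u≡1; β=-2, v≡1 (mod 5); (1|5)=+1, (1|5)=+1; sign (−1)^0·+1^-2·+1^-2 = +1.
(a,b)_17: α=1, u≡7; β=1, v≡11 (mod 17); (7|17)=-1, (11|17)=-1; sign (−1)^0·-1^1·-1^1 = +1.
(a,b)_7: α=-2, u≡3; β=-2, v≡5 (mod 7); (3|7)=-1, (5|7)=-1; sign (−1)^0·-1^-2·-1^-2 = +1.
(a,b)_3: α=8, u≡1; β=6, v≡2 (mod 3); (1|3)=+1, (2|3)=-1; sign (−1)^0·+1^6·-1^8 = +1.
(a,b)_29: α=1, u≡19; β=1, v≡4 (mod 29); (19|29)=-1, (4|29)=+1; sign (−1)^0·-1^1·+1^1 = -1.
(a,b)_∞: sgn(839086)=+, sgn(-15942634)=−, so +1.
(a,b)_2: α=3, β=1; u≡7, v≡3 (mod 8); ε(u)ε(v)=1·1, αω(v)=3·1, βω(u)=1·0; sum ≡ 0  ⇒  +1.
(a,b)_19: α=2, u≡15; β=1, v≡17 (mod 19); (15|19)=-1, (17|19)=+1; sign (−1)^0·-1^1·+1^2 = -1.
(a,b)_23: α=1, u≡3; β=1, v≡12 (mod 23); (3|23)=+1, (12|23)=+1; sign (−1)^1·+1^1·+1^1 = -1.
|Ram(839086, -15942634)| = 4, even; anisotropic at {19, 23, 29, 37}.

[19, 23, 29, 37]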